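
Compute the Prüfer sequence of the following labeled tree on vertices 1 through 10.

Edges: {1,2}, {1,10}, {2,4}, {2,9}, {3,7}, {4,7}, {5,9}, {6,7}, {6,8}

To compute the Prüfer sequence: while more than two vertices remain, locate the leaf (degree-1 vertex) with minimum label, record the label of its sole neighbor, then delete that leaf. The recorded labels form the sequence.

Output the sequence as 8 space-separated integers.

Step 1: leaves = {3,5,8,10}. Remove smallest leaf 3, emit neighbor 7.
Step 2: leaves = {5,8,10}. Remove smallest leaf 5, emit neighbor 9.
Step 3: leaves = {8,9,10}. Remove smallest leaf 8, emit neighbor 6.
Step 4: leaves = {6,9,10}. Remove smallest leaf 6, emit neighbor 7.
Step 5: leaves = {7,9,10}. Remove smallest leaf 7, emit neighbor 4.
Step 6: leaves = {4,9,10}. Remove smallest leaf 4, emit neighbor 2.
Step 7: leaves = {9,10}. Remove smallest leaf 9, emit neighbor 2.
Step 8: leaves = {2,10}. Remove smallest leaf 2, emit neighbor 1.
Done: 2 vertices remain (1, 10). Sequence = [7 9 6 7 4 2 2 1]

Answer: 7 9 6 7 4 2 2 1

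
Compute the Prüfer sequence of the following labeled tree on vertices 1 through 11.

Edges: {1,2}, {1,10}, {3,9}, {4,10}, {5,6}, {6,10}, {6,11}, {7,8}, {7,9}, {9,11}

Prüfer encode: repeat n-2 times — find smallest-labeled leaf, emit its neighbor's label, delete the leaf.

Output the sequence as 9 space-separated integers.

Step 1: leaves = {2,3,4,5,8}. Remove smallest leaf 2, emit neighbor 1.
Step 2: leaves = {1,3,4,5,8}. Remove smallest leaf 1, emit neighbor 10.
Step 3: leaves = {3,4,5,8}. Remove smallest leaf 3, emit neighbor 9.
Step 4: leaves = {4,5,8}. Remove smallest leaf 4, emit neighbor 10.
Step 5: leaves = {5,8,10}. Remove smallest leaf 5, emit neighbor 6.
Step 6: leaves = {8,10}. Remove smallest leaf 8, emit neighbor 7.
Step 7: leaves = {7,10}. Remove smallest leaf 7, emit neighbor 9.
Step 8: leaves = {9,10}. Remove smallest leaf 9, emit neighbor 11.
Step 9: leaves = {10,11}. Remove smallest leaf 10, emit neighbor 6.
Done: 2 vertices remain (6, 11). Sequence = [1 10 9 10 6 7 9 11 6]

Answer: 1 10 9 10 6 7 9 11 6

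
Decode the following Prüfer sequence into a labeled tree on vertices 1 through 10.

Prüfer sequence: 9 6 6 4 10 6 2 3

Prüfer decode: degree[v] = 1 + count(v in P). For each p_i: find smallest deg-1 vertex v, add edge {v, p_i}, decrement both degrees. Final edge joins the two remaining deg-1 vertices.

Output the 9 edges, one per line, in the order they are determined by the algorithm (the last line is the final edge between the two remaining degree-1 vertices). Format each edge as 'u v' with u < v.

Answer: 1 9
5 6
6 7
4 8
4 10
6 9
2 6
2 3
3 10

Derivation:
Initial degrees: {1:1, 2:2, 3:2, 4:2, 5:1, 6:4, 7:1, 8:1, 9:2, 10:2}
Step 1: smallest deg-1 vertex = 1, p_1 = 9. Add edge {1,9}. Now deg[1]=0, deg[9]=1.
Step 2: smallest deg-1 vertex = 5, p_2 = 6. Add edge {5,6}. Now deg[5]=0, deg[6]=3.
Step 3: smallest deg-1 vertex = 7, p_3 = 6. Add edge {6,7}. Now deg[7]=0, deg[6]=2.
Step 4: smallest deg-1 vertex = 8, p_4 = 4. Add edge {4,8}. Now deg[8]=0, deg[4]=1.
Step 5: smallest deg-1 vertex = 4, p_5 = 10. Add edge {4,10}. Now deg[4]=0, deg[10]=1.
Step 6: smallest deg-1 vertex = 9, p_6 = 6. Add edge {6,9}. Now deg[9]=0, deg[6]=1.
Step 7: smallest deg-1 vertex = 6, p_7 = 2. Add edge {2,6}. Now deg[6]=0, deg[2]=1.
Step 8: smallest deg-1 vertex = 2, p_8 = 3. Add edge {2,3}. Now deg[2]=0, deg[3]=1.
Final: two remaining deg-1 vertices are 3, 10. Add edge {3,10}.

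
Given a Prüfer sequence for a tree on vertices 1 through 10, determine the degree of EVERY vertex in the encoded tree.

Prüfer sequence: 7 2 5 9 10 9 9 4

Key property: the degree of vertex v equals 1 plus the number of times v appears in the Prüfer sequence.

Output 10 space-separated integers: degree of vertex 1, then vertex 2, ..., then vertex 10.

Answer: 1 2 1 2 2 1 2 1 4 2

Derivation:
p_1 = 7: count[7] becomes 1
p_2 = 2: count[2] becomes 1
p_3 = 5: count[5] becomes 1
p_4 = 9: count[9] becomes 1
p_5 = 10: count[10] becomes 1
p_6 = 9: count[9] becomes 2
p_7 = 9: count[9] becomes 3
p_8 = 4: count[4] becomes 1
Degrees (1 + count): deg[1]=1+0=1, deg[2]=1+1=2, deg[3]=1+0=1, deg[4]=1+1=2, deg[5]=1+1=2, deg[6]=1+0=1, deg[7]=1+1=2, deg[8]=1+0=1, deg[9]=1+3=4, deg[10]=1+1=2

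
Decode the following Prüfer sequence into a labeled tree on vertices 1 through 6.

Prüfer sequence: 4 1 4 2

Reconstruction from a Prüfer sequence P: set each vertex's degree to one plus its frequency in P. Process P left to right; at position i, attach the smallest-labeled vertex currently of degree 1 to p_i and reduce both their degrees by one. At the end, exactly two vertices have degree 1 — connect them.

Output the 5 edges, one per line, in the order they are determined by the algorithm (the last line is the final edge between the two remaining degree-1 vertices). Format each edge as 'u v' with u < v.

Initial degrees: {1:2, 2:2, 3:1, 4:3, 5:1, 6:1}
Step 1: smallest deg-1 vertex = 3, p_1 = 4. Add edge {3,4}. Now deg[3]=0, deg[4]=2.
Step 2: smallest deg-1 vertex = 5, p_2 = 1. Add edge {1,5}. Now deg[5]=0, deg[1]=1.
Step 3: smallest deg-1 vertex = 1, p_3 = 4. Add edge {1,4}. Now deg[1]=0, deg[4]=1.
Step 4: smallest deg-1 vertex = 4, p_4 = 2. Add edge {2,4}. Now deg[4]=0, deg[2]=1.
Final: two remaining deg-1 vertices are 2, 6. Add edge {2,6}.

Answer: 3 4
1 5
1 4
2 4
2 6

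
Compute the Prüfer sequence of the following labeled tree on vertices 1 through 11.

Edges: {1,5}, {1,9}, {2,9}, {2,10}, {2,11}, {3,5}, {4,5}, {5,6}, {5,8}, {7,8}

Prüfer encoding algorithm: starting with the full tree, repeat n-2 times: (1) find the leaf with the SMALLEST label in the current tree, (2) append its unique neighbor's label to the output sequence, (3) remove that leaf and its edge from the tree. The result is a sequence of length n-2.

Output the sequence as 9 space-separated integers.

Step 1: leaves = {3,4,6,7,10,11}. Remove smallest leaf 3, emit neighbor 5.
Step 2: leaves = {4,6,7,10,11}. Remove smallest leaf 4, emit neighbor 5.
Step 3: leaves = {6,7,10,11}. Remove smallest leaf 6, emit neighbor 5.
Step 4: leaves = {7,10,11}. Remove smallest leaf 7, emit neighbor 8.
Step 5: leaves = {8,10,11}. Remove smallest leaf 8, emit neighbor 5.
Step 6: leaves = {5,10,11}. Remove smallest leaf 5, emit neighbor 1.
Step 7: leaves = {1,10,11}. Remove smallest leaf 1, emit neighbor 9.
Step 8: leaves = {9,10,11}. Remove smallest leaf 9, emit neighbor 2.
Step 9: leaves = {10,11}. Remove smallest leaf 10, emit neighbor 2.
Done: 2 vertices remain (2, 11). Sequence = [5 5 5 8 5 1 9 2 2]

Answer: 5 5 5 8 5 1 9 2 2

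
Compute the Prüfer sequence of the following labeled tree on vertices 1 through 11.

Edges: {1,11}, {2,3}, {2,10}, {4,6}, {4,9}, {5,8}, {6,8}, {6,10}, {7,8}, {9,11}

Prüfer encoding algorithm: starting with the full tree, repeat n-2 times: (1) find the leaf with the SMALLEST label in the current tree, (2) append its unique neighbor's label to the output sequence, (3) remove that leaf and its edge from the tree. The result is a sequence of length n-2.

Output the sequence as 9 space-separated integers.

Answer: 11 2 10 8 8 6 6 4 9

Derivation:
Step 1: leaves = {1,3,5,7}. Remove smallest leaf 1, emit neighbor 11.
Step 2: leaves = {3,5,7,11}. Remove smallest leaf 3, emit neighbor 2.
Step 3: leaves = {2,5,7,11}. Remove smallest leaf 2, emit neighbor 10.
Step 4: leaves = {5,7,10,11}. Remove smallest leaf 5, emit neighbor 8.
Step 5: leaves = {7,10,11}. Remove smallest leaf 7, emit neighbor 8.
Step 6: leaves = {8,10,11}. Remove smallest leaf 8, emit neighbor 6.
Step 7: leaves = {10,11}. Remove smallest leaf 10, emit neighbor 6.
Step 8: leaves = {6,11}. Remove smallest leaf 6, emit neighbor 4.
Step 9: leaves = {4,11}. Remove smallest leaf 4, emit neighbor 9.
Done: 2 vertices remain (9, 11). Sequence = [11 2 10 8 8 6 6 4 9]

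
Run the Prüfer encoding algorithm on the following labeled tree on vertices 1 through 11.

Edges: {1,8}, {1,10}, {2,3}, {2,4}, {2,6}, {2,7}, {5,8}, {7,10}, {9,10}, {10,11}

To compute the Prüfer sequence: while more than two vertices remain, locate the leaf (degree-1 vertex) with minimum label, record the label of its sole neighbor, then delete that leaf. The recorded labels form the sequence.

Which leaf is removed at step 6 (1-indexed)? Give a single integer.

Step 1: current leaves = {3,4,5,6,9,11}. Remove leaf 3 (neighbor: 2).
Step 2: current leaves = {4,5,6,9,11}. Remove leaf 4 (neighbor: 2).
Step 3: current leaves = {5,6,9,11}. Remove leaf 5 (neighbor: 8).
Step 4: current leaves = {6,8,9,11}. Remove leaf 6 (neighbor: 2).
Step 5: current leaves = {2,8,9,11}. Remove leaf 2 (neighbor: 7).
Step 6: current leaves = {7,8,9,11}. Remove leaf 7 (neighbor: 10).

Answer: 7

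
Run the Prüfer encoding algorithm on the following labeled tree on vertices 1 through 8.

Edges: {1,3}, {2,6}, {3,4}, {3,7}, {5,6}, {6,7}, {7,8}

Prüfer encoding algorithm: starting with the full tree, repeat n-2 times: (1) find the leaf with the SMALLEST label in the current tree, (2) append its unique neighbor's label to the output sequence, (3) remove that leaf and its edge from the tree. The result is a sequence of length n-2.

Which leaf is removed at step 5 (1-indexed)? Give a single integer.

Step 1: current leaves = {1,2,4,5,8}. Remove leaf 1 (neighbor: 3).
Step 2: current leaves = {2,4,5,8}. Remove leaf 2 (neighbor: 6).
Step 3: current leaves = {4,5,8}. Remove leaf 4 (neighbor: 3).
Step 4: current leaves = {3,5,8}. Remove leaf 3 (neighbor: 7).
Step 5: current leaves = {5,8}. Remove leaf 5 (neighbor: 6).

Answer: 5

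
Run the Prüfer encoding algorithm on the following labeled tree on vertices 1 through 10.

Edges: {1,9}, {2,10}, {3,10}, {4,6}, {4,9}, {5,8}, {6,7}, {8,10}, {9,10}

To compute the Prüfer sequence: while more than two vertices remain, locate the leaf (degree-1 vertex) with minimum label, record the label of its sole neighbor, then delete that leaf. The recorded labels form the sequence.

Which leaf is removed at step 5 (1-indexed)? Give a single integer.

Answer: 7

Derivation:
Step 1: current leaves = {1,2,3,5,7}. Remove leaf 1 (neighbor: 9).
Step 2: current leaves = {2,3,5,7}. Remove leaf 2 (neighbor: 10).
Step 3: current leaves = {3,5,7}. Remove leaf 3 (neighbor: 10).
Step 4: current leaves = {5,7}. Remove leaf 5 (neighbor: 8).
Step 5: current leaves = {7,8}. Remove leaf 7 (neighbor: 6).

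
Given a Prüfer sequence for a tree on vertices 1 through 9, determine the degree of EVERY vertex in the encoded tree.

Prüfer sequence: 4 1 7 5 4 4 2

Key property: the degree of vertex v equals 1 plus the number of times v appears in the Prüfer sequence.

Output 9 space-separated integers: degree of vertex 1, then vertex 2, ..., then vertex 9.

p_1 = 4: count[4] becomes 1
p_2 = 1: count[1] becomes 1
p_3 = 7: count[7] becomes 1
p_4 = 5: count[5] becomes 1
p_5 = 4: count[4] becomes 2
p_6 = 4: count[4] becomes 3
p_7 = 2: count[2] becomes 1
Degrees (1 + count): deg[1]=1+1=2, deg[2]=1+1=2, deg[3]=1+0=1, deg[4]=1+3=4, deg[5]=1+1=2, deg[6]=1+0=1, deg[7]=1+1=2, deg[8]=1+0=1, deg[9]=1+0=1

Answer: 2 2 1 4 2 1 2 1 1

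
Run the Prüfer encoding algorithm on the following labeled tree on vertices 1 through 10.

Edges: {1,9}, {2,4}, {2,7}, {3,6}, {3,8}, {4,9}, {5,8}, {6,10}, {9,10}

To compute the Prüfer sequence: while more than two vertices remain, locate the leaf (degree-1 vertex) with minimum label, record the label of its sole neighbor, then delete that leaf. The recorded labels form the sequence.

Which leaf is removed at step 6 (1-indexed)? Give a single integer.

Answer: 8

Derivation:
Step 1: current leaves = {1,5,7}. Remove leaf 1 (neighbor: 9).
Step 2: current leaves = {5,7}. Remove leaf 5 (neighbor: 8).
Step 3: current leaves = {7,8}. Remove leaf 7 (neighbor: 2).
Step 4: current leaves = {2,8}. Remove leaf 2 (neighbor: 4).
Step 5: current leaves = {4,8}. Remove leaf 4 (neighbor: 9).
Step 6: current leaves = {8,9}. Remove leaf 8 (neighbor: 3).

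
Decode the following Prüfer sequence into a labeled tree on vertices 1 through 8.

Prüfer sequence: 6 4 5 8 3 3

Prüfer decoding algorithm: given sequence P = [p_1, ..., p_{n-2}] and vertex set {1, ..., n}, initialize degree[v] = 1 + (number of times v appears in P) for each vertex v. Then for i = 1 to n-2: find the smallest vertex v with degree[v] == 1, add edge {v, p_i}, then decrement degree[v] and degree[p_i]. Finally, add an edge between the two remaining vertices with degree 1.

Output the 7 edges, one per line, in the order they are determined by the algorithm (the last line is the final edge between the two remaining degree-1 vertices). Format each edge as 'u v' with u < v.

Answer: 1 6
2 4
4 5
5 8
3 6
3 7
3 8

Derivation:
Initial degrees: {1:1, 2:1, 3:3, 4:2, 5:2, 6:2, 7:1, 8:2}
Step 1: smallest deg-1 vertex = 1, p_1 = 6. Add edge {1,6}. Now deg[1]=0, deg[6]=1.
Step 2: smallest deg-1 vertex = 2, p_2 = 4. Add edge {2,4}. Now deg[2]=0, deg[4]=1.
Step 3: smallest deg-1 vertex = 4, p_3 = 5. Add edge {4,5}. Now deg[4]=0, deg[5]=1.
Step 4: smallest deg-1 vertex = 5, p_4 = 8. Add edge {5,8}. Now deg[5]=0, deg[8]=1.
Step 5: smallest deg-1 vertex = 6, p_5 = 3. Add edge {3,6}. Now deg[6]=0, deg[3]=2.
Step 6: smallest deg-1 vertex = 7, p_6 = 3. Add edge {3,7}. Now deg[7]=0, deg[3]=1.
Final: two remaining deg-1 vertices are 3, 8. Add edge {3,8}.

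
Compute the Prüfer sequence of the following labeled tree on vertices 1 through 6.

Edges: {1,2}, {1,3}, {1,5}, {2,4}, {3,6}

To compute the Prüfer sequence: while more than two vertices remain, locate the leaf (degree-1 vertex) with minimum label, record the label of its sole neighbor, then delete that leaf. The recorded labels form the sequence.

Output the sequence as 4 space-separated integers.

Answer: 2 1 1 3

Derivation:
Step 1: leaves = {4,5,6}. Remove smallest leaf 4, emit neighbor 2.
Step 2: leaves = {2,5,6}. Remove smallest leaf 2, emit neighbor 1.
Step 3: leaves = {5,6}. Remove smallest leaf 5, emit neighbor 1.
Step 4: leaves = {1,6}. Remove smallest leaf 1, emit neighbor 3.
Done: 2 vertices remain (3, 6). Sequence = [2 1 1 3]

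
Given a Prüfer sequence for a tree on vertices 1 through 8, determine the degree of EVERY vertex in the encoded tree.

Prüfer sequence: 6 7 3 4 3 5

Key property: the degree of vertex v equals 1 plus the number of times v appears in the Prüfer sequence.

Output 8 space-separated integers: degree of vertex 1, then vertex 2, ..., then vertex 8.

p_1 = 6: count[6] becomes 1
p_2 = 7: count[7] becomes 1
p_3 = 3: count[3] becomes 1
p_4 = 4: count[4] becomes 1
p_5 = 3: count[3] becomes 2
p_6 = 5: count[5] becomes 1
Degrees (1 + count): deg[1]=1+0=1, deg[2]=1+0=1, deg[3]=1+2=3, deg[4]=1+1=2, deg[5]=1+1=2, deg[6]=1+1=2, deg[7]=1+1=2, deg[8]=1+0=1

Answer: 1 1 3 2 2 2 2 1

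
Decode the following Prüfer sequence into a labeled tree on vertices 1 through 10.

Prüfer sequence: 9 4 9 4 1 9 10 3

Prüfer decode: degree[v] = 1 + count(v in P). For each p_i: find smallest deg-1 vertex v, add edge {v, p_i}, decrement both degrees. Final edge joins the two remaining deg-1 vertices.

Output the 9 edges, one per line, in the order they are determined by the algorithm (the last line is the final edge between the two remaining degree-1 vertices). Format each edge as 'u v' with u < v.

Answer: 2 9
4 5
6 9
4 7
1 4
1 9
8 10
3 9
3 10

Derivation:
Initial degrees: {1:2, 2:1, 3:2, 4:3, 5:1, 6:1, 7:1, 8:1, 9:4, 10:2}
Step 1: smallest deg-1 vertex = 2, p_1 = 9. Add edge {2,9}. Now deg[2]=0, deg[9]=3.
Step 2: smallest deg-1 vertex = 5, p_2 = 4. Add edge {4,5}. Now deg[5]=0, deg[4]=2.
Step 3: smallest deg-1 vertex = 6, p_3 = 9. Add edge {6,9}. Now deg[6]=0, deg[9]=2.
Step 4: smallest deg-1 vertex = 7, p_4 = 4. Add edge {4,7}. Now deg[7]=0, deg[4]=1.
Step 5: smallest deg-1 vertex = 4, p_5 = 1. Add edge {1,4}. Now deg[4]=0, deg[1]=1.
Step 6: smallest deg-1 vertex = 1, p_6 = 9. Add edge {1,9}. Now deg[1]=0, deg[9]=1.
Step 7: smallest deg-1 vertex = 8, p_7 = 10. Add edge {8,10}. Now deg[8]=0, deg[10]=1.
Step 8: smallest deg-1 vertex = 9, p_8 = 3. Add edge {3,9}. Now deg[9]=0, deg[3]=1.
Final: two remaining deg-1 vertices are 3, 10. Add edge {3,10}.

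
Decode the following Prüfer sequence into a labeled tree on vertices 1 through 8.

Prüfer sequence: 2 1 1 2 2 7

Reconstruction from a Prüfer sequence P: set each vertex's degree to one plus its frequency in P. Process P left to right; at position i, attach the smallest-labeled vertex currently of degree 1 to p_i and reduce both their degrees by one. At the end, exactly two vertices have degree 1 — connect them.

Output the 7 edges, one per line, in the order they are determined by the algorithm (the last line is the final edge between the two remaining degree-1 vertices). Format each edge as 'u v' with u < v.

Initial degrees: {1:3, 2:4, 3:1, 4:1, 5:1, 6:1, 7:2, 8:1}
Step 1: smallest deg-1 vertex = 3, p_1 = 2. Add edge {2,3}. Now deg[3]=0, deg[2]=3.
Step 2: smallest deg-1 vertex = 4, p_2 = 1. Add edge {1,4}. Now deg[4]=0, deg[1]=2.
Step 3: smallest deg-1 vertex = 5, p_3 = 1. Add edge {1,5}. Now deg[5]=0, deg[1]=1.
Step 4: smallest deg-1 vertex = 1, p_4 = 2. Add edge {1,2}. Now deg[1]=0, deg[2]=2.
Step 5: smallest deg-1 vertex = 6, p_5 = 2. Add edge {2,6}. Now deg[6]=0, deg[2]=1.
Step 6: smallest deg-1 vertex = 2, p_6 = 7. Add edge {2,7}. Now deg[2]=0, deg[7]=1.
Final: two remaining deg-1 vertices are 7, 8. Add edge {7,8}.

Answer: 2 3
1 4
1 5
1 2
2 6
2 7
7 8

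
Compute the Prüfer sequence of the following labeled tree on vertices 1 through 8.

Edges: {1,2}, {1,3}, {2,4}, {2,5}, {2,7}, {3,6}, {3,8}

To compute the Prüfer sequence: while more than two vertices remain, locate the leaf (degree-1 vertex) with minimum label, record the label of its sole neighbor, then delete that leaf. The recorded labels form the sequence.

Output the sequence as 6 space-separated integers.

Answer: 2 2 3 2 1 3

Derivation:
Step 1: leaves = {4,5,6,7,8}. Remove smallest leaf 4, emit neighbor 2.
Step 2: leaves = {5,6,7,8}. Remove smallest leaf 5, emit neighbor 2.
Step 3: leaves = {6,7,8}. Remove smallest leaf 6, emit neighbor 3.
Step 4: leaves = {7,8}. Remove smallest leaf 7, emit neighbor 2.
Step 5: leaves = {2,8}. Remove smallest leaf 2, emit neighbor 1.
Step 6: leaves = {1,8}. Remove smallest leaf 1, emit neighbor 3.
Done: 2 vertices remain (3, 8). Sequence = [2 2 3 2 1 3]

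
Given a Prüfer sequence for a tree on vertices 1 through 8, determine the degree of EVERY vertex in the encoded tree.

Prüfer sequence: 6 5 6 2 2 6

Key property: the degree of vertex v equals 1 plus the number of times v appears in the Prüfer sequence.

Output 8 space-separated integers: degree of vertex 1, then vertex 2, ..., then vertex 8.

Answer: 1 3 1 1 2 4 1 1

Derivation:
p_1 = 6: count[6] becomes 1
p_2 = 5: count[5] becomes 1
p_3 = 6: count[6] becomes 2
p_4 = 2: count[2] becomes 1
p_5 = 2: count[2] becomes 2
p_6 = 6: count[6] becomes 3
Degrees (1 + count): deg[1]=1+0=1, deg[2]=1+2=3, deg[3]=1+0=1, deg[4]=1+0=1, deg[5]=1+1=2, deg[6]=1+3=4, deg[7]=1+0=1, deg[8]=1+0=1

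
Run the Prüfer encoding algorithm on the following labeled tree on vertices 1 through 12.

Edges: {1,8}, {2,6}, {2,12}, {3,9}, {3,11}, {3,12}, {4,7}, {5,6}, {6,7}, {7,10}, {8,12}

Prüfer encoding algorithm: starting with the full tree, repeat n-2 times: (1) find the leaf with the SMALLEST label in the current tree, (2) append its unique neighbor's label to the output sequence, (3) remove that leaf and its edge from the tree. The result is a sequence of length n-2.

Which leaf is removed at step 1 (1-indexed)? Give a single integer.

Step 1: current leaves = {1,4,5,9,10,11}. Remove leaf 1 (neighbor: 8).

Answer: 1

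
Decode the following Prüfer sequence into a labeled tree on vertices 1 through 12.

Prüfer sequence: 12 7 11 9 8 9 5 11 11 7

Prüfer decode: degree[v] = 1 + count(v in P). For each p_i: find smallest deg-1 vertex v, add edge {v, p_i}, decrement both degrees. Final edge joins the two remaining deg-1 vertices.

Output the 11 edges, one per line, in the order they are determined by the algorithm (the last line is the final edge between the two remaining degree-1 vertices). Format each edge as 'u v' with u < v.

Answer: 1 12
2 7
3 11
4 9
6 8
8 9
5 9
5 11
10 11
7 11
7 12

Derivation:
Initial degrees: {1:1, 2:1, 3:1, 4:1, 5:2, 6:1, 7:3, 8:2, 9:3, 10:1, 11:4, 12:2}
Step 1: smallest deg-1 vertex = 1, p_1 = 12. Add edge {1,12}. Now deg[1]=0, deg[12]=1.
Step 2: smallest deg-1 vertex = 2, p_2 = 7. Add edge {2,7}. Now deg[2]=0, deg[7]=2.
Step 3: smallest deg-1 vertex = 3, p_3 = 11. Add edge {3,11}. Now deg[3]=0, deg[11]=3.
Step 4: smallest deg-1 vertex = 4, p_4 = 9. Add edge {4,9}. Now deg[4]=0, deg[9]=2.
Step 5: smallest deg-1 vertex = 6, p_5 = 8. Add edge {6,8}. Now deg[6]=0, deg[8]=1.
Step 6: smallest deg-1 vertex = 8, p_6 = 9. Add edge {8,9}. Now deg[8]=0, deg[9]=1.
Step 7: smallest deg-1 vertex = 9, p_7 = 5. Add edge {5,9}. Now deg[9]=0, deg[5]=1.
Step 8: smallest deg-1 vertex = 5, p_8 = 11. Add edge {5,11}. Now deg[5]=0, deg[11]=2.
Step 9: smallest deg-1 vertex = 10, p_9 = 11. Add edge {10,11}. Now deg[10]=0, deg[11]=1.
Step 10: smallest deg-1 vertex = 11, p_10 = 7. Add edge {7,11}. Now deg[11]=0, deg[7]=1.
Final: two remaining deg-1 vertices are 7, 12. Add edge {7,12}.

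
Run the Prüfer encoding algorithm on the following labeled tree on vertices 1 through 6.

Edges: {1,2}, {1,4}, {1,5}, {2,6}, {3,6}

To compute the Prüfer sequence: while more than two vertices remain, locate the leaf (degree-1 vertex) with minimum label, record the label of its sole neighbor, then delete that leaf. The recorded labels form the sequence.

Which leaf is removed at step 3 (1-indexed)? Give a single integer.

Answer: 5

Derivation:
Step 1: current leaves = {3,4,5}. Remove leaf 3 (neighbor: 6).
Step 2: current leaves = {4,5,6}. Remove leaf 4 (neighbor: 1).
Step 3: current leaves = {5,6}. Remove leaf 5 (neighbor: 1).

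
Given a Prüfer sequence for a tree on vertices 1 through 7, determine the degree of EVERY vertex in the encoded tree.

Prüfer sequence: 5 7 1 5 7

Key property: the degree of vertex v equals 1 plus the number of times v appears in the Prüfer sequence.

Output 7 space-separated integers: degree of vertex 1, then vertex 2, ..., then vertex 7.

p_1 = 5: count[5] becomes 1
p_2 = 7: count[7] becomes 1
p_3 = 1: count[1] becomes 1
p_4 = 5: count[5] becomes 2
p_5 = 7: count[7] becomes 2
Degrees (1 + count): deg[1]=1+1=2, deg[2]=1+0=1, deg[3]=1+0=1, deg[4]=1+0=1, deg[5]=1+2=3, deg[6]=1+0=1, deg[7]=1+2=3

Answer: 2 1 1 1 3 1 3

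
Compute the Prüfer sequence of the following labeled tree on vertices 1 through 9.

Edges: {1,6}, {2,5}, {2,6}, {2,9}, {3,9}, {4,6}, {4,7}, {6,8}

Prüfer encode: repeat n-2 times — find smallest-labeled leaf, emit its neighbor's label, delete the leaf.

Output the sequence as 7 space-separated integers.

Step 1: leaves = {1,3,5,7,8}. Remove smallest leaf 1, emit neighbor 6.
Step 2: leaves = {3,5,7,8}. Remove smallest leaf 3, emit neighbor 9.
Step 3: leaves = {5,7,8,9}. Remove smallest leaf 5, emit neighbor 2.
Step 4: leaves = {7,8,9}. Remove smallest leaf 7, emit neighbor 4.
Step 5: leaves = {4,8,9}. Remove smallest leaf 4, emit neighbor 6.
Step 6: leaves = {8,9}. Remove smallest leaf 8, emit neighbor 6.
Step 7: leaves = {6,9}. Remove smallest leaf 6, emit neighbor 2.
Done: 2 vertices remain (2, 9). Sequence = [6 9 2 4 6 6 2]

Answer: 6 9 2 4 6 6 2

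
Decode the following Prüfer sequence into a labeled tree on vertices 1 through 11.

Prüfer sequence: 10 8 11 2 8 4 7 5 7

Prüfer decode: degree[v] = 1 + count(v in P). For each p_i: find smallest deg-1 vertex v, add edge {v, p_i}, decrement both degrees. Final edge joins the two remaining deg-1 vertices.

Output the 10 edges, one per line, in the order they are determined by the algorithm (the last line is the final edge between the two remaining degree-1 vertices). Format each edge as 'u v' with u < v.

Answer: 1 10
3 8
6 11
2 9
2 8
4 8
4 7
5 10
5 7
7 11

Derivation:
Initial degrees: {1:1, 2:2, 3:1, 4:2, 5:2, 6:1, 7:3, 8:3, 9:1, 10:2, 11:2}
Step 1: smallest deg-1 vertex = 1, p_1 = 10. Add edge {1,10}. Now deg[1]=0, deg[10]=1.
Step 2: smallest deg-1 vertex = 3, p_2 = 8. Add edge {3,8}. Now deg[3]=0, deg[8]=2.
Step 3: smallest deg-1 vertex = 6, p_3 = 11. Add edge {6,11}. Now deg[6]=0, deg[11]=1.
Step 4: smallest deg-1 vertex = 9, p_4 = 2. Add edge {2,9}. Now deg[9]=0, deg[2]=1.
Step 5: smallest deg-1 vertex = 2, p_5 = 8. Add edge {2,8}. Now deg[2]=0, deg[8]=1.
Step 6: smallest deg-1 vertex = 8, p_6 = 4. Add edge {4,8}. Now deg[8]=0, deg[4]=1.
Step 7: smallest deg-1 vertex = 4, p_7 = 7. Add edge {4,7}. Now deg[4]=0, deg[7]=2.
Step 8: smallest deg-1 vertex = 10, p_8 = 5. Add edge {5,10}. Now deg[10]=0, deg[5]=1.
Step 9: smallest deg-1 vertex = 5, p_9 = 7. Add edge {5,7}. Now deg[5]=0, deg[7]=1.
Final: two remaining deg-1 vertices are 7, 11. Add edge {7,11}.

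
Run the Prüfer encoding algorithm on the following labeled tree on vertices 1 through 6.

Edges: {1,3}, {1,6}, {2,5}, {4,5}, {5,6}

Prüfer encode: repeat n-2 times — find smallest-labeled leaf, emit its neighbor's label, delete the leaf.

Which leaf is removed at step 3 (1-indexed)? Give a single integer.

Step 1: current leaves = {2,3,4}. Remove leaf 2 (neighbor: 5).
Step 2: current leaves = {3,4}. Remove leaf 3 (neighbor: 1).
Step 3: current leaves = {1,4}. Remove leaf 1 (neighbor: 6).

Answer: 1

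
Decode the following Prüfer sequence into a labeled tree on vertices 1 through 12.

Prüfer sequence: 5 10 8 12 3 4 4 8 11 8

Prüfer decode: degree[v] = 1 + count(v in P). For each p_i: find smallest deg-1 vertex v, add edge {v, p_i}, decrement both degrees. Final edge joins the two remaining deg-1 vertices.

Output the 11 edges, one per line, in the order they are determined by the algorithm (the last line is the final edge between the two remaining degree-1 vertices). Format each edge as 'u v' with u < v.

Initial degrees: {1:1, 2:1, 3:2, 4:3, 5:2, 6:1, 7:1, 8:4, 9:1, 10:2, 11:2, 12:2}
Step 1: smallest deg-1 vertex = 1, p_1 = 5. Add edge {1,5}. Now deg[1]=0, deg[5]=1.
Step 2: smallest deg-1 vertex = 2, p_2 = 10. Add edge {2,10}. Now deg[2]=0, deg[10]=1.
Step 3: smallest deg-1 vertex = 5, p_3 = 8. Add edge {5,8}. Now deg[5]=0, deg[8]=3.
Step 4: smallest deg-1 vertex = 6, p_4 = 12. Add edge {6,12}. Now deg[6]=0, deg[12]=1.
Step 5: smallest deg-1 vertex = 7, p_5 = 3. Add edge {3,7}. Now deg[7]=0, deg[3]=1.
Step 6: smallest deg-1 vertex = 3, p_6 = 4. Add edge {3,4}. Now deg[3]=0, deg[4]=2.
Step 7: smallest deg-1 vertex = 9, p_7 = 4. Add edge {4,9}. Now deg[9]=0, deg[4]=1.
Step 8: smallest deg-1 vertex = 4, p_8 = 8. Add edge {4,8}. Now deg[4]=0, deg[8]=2.
Step 9: smallest deg-1 vertex = 10, p_9 = 11. Add edge {10,11}. Now deg[10]=0, deg[11]=1.
Step 10: smallest deg-1 vertex = 11, p_10 = 8. Add edge {8,11}. Now deg[11]=0, deg[8]=1.
Final: two remaining deg-1 vertices are 8, 12. Add edge {8,12}.

Answer: 1 5
2 10
5 8
6 12
3 7
3 4
4 9
4 8
10 11
8 11
8 12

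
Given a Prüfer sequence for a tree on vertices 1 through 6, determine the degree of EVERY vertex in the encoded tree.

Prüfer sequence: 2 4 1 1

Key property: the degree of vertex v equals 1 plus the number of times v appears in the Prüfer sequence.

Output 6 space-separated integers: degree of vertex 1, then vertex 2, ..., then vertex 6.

Answer: 3 2 1 2 1 1

Derivation:
p_1 = 2: count[2] becomes 1
p_2 = 4: count[4] becomes 1
p_3 = 1: count[1] becomes 1
p_4 = 1: count[1] becomes 2
Degrees (1 + count): deg[1]=1+2=3, deg[2]=1+1=2, deg[3]=1+0=1, deg[4]=1+1=2, deg[5]=1+0=1, deg[6]=1+0=1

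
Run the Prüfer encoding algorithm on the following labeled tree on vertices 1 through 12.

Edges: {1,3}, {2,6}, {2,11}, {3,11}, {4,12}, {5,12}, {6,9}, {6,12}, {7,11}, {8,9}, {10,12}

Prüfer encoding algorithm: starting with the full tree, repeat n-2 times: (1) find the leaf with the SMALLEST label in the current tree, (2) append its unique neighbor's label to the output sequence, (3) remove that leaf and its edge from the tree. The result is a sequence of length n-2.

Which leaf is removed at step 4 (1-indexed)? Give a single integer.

Answer: 5

Derivation:
Step 1: current leaves = {1,4,5,7,8,10}. Remove leaf 1 (neighbor: 3).
Step 2: current leaves = {3,4,5,7,8,10}. Remove leaf 3 (neighbor: 11).
Step 3: current leaves = {4,5,7,8,10}. Remove leaf 4 (neighbor: 12).
Step 4: current leaves = {5,7,8,10}. Remove leaf 5 (neighbor: 12).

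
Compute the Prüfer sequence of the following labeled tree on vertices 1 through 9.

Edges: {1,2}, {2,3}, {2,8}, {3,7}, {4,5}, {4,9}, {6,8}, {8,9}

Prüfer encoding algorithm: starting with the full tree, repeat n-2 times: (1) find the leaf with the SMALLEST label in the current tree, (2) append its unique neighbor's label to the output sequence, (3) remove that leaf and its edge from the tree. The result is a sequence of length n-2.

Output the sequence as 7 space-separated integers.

Step 1: leaves = {1,5,6,7}. Remove smallest leaf 1, emit neighbor 2.
Step 2: leaves = {5,6,7}. Remove smallest leaf 5, emit neighbor 4.
Step 3: leaves = {4,6,7}. Remove smallest leaf 4, emit neighbor 9.
Step 4: leaves = {6,7,9}. Remove smallest leaf 6, emit neighbor 8.
Step 5: leaves = {7,9}. Remove smallest leaf 7, emit neighbor 3.
Step 6: leaves = {3,9}. Remove smallest leaf 3, emit neighbor 2.
Step 7: leaves = {2,9}. Remove smallest leaf 2, emit neighbor 8.
Done: 2 vertices remain (8, 9). Sequence = [2 4 9 8 3 2 8]

Answer: 2 4 9 8 3 2 8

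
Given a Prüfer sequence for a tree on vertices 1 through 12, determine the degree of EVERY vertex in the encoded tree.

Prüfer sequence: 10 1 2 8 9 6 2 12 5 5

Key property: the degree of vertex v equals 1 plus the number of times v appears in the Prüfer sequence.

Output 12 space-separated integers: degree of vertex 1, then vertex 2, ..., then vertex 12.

Answer: 2 3 1 1 3 2 1 2 2 2 1 2

Derivation:
p_1 = 10: count[10] becomes 1
p_2 = 1: count[1] becomes 1
p_3 = 2: count[2] becomes 1
p_4 = 8: count[8] becomes 1
p_5 = 9: count[9] becomes 1
p_6 = 6: count[6] becomes 1
p_7 = 2: count[2] becomes 2
p_8 = 12: count[12] becomes 1
p_9 = 5: count[5] becomes 1
p_10 = 5: count[5] becomes 2
Degrees (1 + count): deg[1]=1+1=2, deg[2]=1+2=3, deg[3]=1+0=1, deg[4]=1+0=1, deg[5]=1+2=3, deg[6]=1+1=2, deg[7]=1+0=1, deg[8]=1+1=2, deg[9]=1+1=2, deg[10]=1+1=2, deg[11]=1+0=1, deg[12]=1+1=2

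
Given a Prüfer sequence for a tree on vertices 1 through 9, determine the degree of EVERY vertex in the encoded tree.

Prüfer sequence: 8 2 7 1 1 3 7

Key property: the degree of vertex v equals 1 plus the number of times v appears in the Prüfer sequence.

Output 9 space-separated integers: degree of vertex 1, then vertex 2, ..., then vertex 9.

Answer: 3 2 2 1 1 1 3 2 1

Derivation:
p_1 = 8: count[8] becomes 1
p_2 = 2: count[2] becomes 1
p_3 = 7: count[7] becomes 1
p_4 = 1: count[1] becomes 1
p_5 = 1: count[1] becomes 2
p_6 = 3: count[3] becomes 1
p_7 = 7: count[7] becomes 2
Degrees (1 + count): deg[1]=1+2=3, deg[2]=1+1=2, deg[3]=1+1=2, deg[4]=1+0=1, deg[5]=1+0=1, deg[6]=1+0=1, deg[7]=1+2=3, deg[8]=1+1=2, deg[9]=1+0=1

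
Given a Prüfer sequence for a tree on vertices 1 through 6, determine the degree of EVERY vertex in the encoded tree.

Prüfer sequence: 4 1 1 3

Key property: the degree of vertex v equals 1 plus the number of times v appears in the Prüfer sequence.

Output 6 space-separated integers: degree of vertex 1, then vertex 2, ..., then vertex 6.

p_1 = 4: count[4] becomes 1
p_2 = 1: count[1] becomes 1
p_3 = 1: count[1] becomes 2
p_4 = 3: count[3] becomes 1
Degrees (1 + count): deg[1]=1+2=3, deg[2]=1+0=1, deg[3]=1+1=2, deg[4]=1+1=2, deg[5]=1+0=1, deg[6]=1+0=1

Answer: 3 1 2 2 1 1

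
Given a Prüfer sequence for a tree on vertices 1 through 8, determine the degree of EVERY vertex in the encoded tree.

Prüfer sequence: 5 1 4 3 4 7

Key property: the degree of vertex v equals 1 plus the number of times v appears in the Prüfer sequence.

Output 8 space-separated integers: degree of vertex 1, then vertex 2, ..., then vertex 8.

Answer: 2 1 2 3 2 1 2 1

Derivation:
p_1 = 5: count[5] becomes 1
p_2 = 1: count[1] becomes 1
p_3 = 4: count[4] becomes 1
p_4 = 3: count[3] becomes 1
p_5 = 4: count[4] becomes 2
p_6 = 7: count[7] becomes 1
Degrees (1 + count): deg[1]=1+1=2, deg[2]=1+0=1, deg[3]=1+1=2, deg[4]=1+2=3, deg[5]=1+1=2, deg[6]=1+0=1, deg[7]=1+1=2, deg[8]=1+0=1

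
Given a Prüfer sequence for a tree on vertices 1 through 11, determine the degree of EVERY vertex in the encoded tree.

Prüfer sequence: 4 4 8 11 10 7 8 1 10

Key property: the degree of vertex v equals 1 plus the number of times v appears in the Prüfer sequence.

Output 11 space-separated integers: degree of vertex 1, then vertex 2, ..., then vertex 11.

p_1 = 4: count[4] becomes 1
p_2 = 4: count[4] becomes 2
p_3 = 8: count[8] becomes 1
p_4 = 11: count[11] becomes 1
p_5 = 10: count[10] becomes 1
p_6 = 7: count[7] becomes 1
p_7 = 8: count[8] becomes 2
p_8 = 1: count[1] becomes 1
p_9 = 10: count[10] becomes 2
Degrees (1 + count): deg[1]=1+1=2, deg[2]=1+0=1, deg[3]=1+0=1, deg[4]=1+2=3, deg[5]=1+0=1, deg[6]=1+0=1, deg[7]=1+1=2, deg[8]=1+2=3, deg[9]=1+0=1, deg[10]=1+2=3, deg[11]=1+1=2

Answer: 2 1 1 3 1 1 2 3 1 3 2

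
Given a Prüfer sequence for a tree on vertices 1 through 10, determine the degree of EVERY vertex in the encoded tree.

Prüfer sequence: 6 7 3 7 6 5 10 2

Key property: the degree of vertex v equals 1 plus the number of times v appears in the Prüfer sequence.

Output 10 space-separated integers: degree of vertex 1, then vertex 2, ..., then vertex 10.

Answer: 1 2 2 1 2 3 3 1 1 2

Derivation:
p_1 = 6: count[6] becomes 1
p_2 = 7: count[7] becomes 1
p_3 = 3: count[3] becomes 1
p_4 = 7: count[7] becomes 2
p_5 = 6: count[6] becomes 2
p_6 = 5: count[5] becomes 1
p_7 = 10: count[10] becomes 1
p_8 = 2: count[2] becomes 1
Degrees (1 + count): deg[1]=1+0=1, deg[2]=1+1=2, deg[3]=1+1=2, deg[4]=1+0=1, deg[5]=1+1=2, deg[6]=1+2=3, deg[7]=1+2=3, deg[8]=1+0=1, deg[9]=1+0=1, deg[10]=1+1=2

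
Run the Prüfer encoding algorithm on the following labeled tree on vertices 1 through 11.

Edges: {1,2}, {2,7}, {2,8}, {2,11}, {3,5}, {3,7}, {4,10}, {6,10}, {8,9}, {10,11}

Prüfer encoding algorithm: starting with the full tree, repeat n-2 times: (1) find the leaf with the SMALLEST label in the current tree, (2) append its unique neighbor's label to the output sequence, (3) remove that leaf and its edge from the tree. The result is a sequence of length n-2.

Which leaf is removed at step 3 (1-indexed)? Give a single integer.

Answer: 5

Derivation:
Step 1: current leaves = {1,4,5,6,9}. Remove leaf 1 (neighbor: 2).
Step 2: current leaves = {4,5,6,9}. Remove leaf 4 (neighbor: 10).
Step 3: current leaves = {5,6,9}. Remove leaf 5 (neighbor: 3).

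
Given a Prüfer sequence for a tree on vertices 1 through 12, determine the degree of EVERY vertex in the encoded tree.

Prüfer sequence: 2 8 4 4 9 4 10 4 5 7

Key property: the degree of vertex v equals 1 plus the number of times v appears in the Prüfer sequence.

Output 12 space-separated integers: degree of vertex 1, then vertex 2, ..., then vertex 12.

Answer: 1 2 1 5 2 1 2 2 2 2 1 1

Derivation:
p_1 = 2: count[2] becomes 1
p_2 = 8: count[8] becomes 1
p_3 = 4: count[4] becomes 1
p_4 = 4: count[4] becomes 2
p_5 = 9: count[9] becomes 1
p_6 = 4: count[4] becomes 3
p_7 = 10: count[10] becomes 1
p_8 = 4: count[4] becomes 4
p_9 = 5: count[5] becomes 1
p_10 = 7: count[7] becomes 1
Degrees (1 + count): deg[1]=1+0=1, deg[2]=1+1=2, deg[3]=1+0=1, deg[4]=1+4=5, deg[5]=1+1=2, deg[6]=1+0=1, deg[7]=1+1=2, deg[8]=1+1=2, deg[9]=1+1=2, deg[10]=1+1=2, deg[11]=1+0=1, deg[12]=1+0=1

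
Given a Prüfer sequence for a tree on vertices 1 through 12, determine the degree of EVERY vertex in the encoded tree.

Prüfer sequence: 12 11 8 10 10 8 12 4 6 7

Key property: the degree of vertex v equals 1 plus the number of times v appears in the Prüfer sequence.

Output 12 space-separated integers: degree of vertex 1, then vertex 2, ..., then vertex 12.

Answer: 1 1 1 2 1 2 2 3 1 3 2 3

Derivation:
p_1 = 12: count[12] becomes 1
p_2 = 11: count[11] becomes 1
p_3 = 8: count[8] becomes 1
p_4 = 10: count[10] becomes 1
p_5 = 10: count[10] becomes 2
p_6 = 8: count[8] becomes 2
p_7 = 12: count[12] becomes 2
p_8 = 4: count[4] becomes 1
p_9 = 6: count[6] becomes 1
p_10 = 7: count[7] becomes 1
Degrees (1 + count): deg[1]=1+0=1, deg[2]=1+0=1, deg[3]=1+0=1, deg[4]=1+1=2, deg[5]=1+0=1, deg[6]=1+1=2, deg[7]=1+1=2, deg[8]=1+2=3, deg[9]=1+0=1, deg[10]=1+2=3, deg[11]=1+1=2, deg[12]=1+2=3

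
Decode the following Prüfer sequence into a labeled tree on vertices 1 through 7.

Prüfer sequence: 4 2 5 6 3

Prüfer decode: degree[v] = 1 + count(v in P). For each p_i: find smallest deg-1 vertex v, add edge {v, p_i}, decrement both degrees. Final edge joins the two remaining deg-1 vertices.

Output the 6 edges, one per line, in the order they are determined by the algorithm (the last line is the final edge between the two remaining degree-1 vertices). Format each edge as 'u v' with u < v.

Initial degrees: {1:1, 2:2, 3:2, 4:2, 5:2, 6:2, 7:1}
Step 1: smallest deg-1 vertex = 1, p_1 = 4. Add edge {1,4}. Now deg[1]=0, deg[4]=1.
Step 2: smallest deg-1 vertex = 4, p_2 = 2. Add edge {2,4}. Now deg[4]=0, deg[2]=1.
Step 3: smallest deg-1 vertex = 2, p_3 = 5. Add edge {2,5}. Now deg[2]=0, deg[5]=1.
Step 4: smallest deg-1 vertex = 5, p_4 = 6. Add edge {5,6}. Now deg[5]=0, deg[6]=1.
Step 5: smallest deg-1 vertex = 6, p_5 = 3. Add edge {3,6}. Now deg[6]=0, deg[3]=1.
Final: two remaining deg-1 vertices are 3, 7. Add edge {3,7}.

Answer: 1 4
2 4
2 5
5 6
3 6
3 7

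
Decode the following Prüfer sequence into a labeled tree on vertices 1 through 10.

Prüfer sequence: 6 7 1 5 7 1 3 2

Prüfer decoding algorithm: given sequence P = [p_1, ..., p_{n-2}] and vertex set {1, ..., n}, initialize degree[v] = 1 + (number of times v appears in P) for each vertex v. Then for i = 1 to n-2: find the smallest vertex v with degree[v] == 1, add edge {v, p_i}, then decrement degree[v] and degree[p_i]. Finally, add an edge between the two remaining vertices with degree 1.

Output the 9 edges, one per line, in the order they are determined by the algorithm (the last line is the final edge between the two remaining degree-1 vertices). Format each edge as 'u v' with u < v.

Answer: 4 6
6 7
1 8
5 9
5 7
1 7
1 3
2 3
2 10

Derivation:
Initial degrees: {1:3, 2:2, 3:2, 4:1, 5:2, 6:2, 7:3, 8:1, 9:1, 10:1}
Step 1: smallest deg-1 vertex = 4, p_1 = 6. Add edge {4,6}. Now deg[4]=0, deg[6]=1.
Step 2: smallest deg-1 vertex = 6, p_2 = 7. Add edge {6,7}. Now deg[6]=0, deg[7]=2.
Step 3: smallest deg-1 vertex = 8, p_3 = 1. Add edge {1,8}. Now deg[8]=0, deg[1]=2.
Step 4: smallest deg-1 vertex = 9, p_4 = 5. Add edge {5,9}. Now deg[9]=0, deg[5]=1.
Step 5: smallest deg-1 vertex = 5, p_5 = 7. Add edge {5,7}. Now deg[5]=0, deg[7]=1.
Step 6: smallest deg-1 vertex = 7, p_6 = 1. Add edge {1,7}. Now deg[7]=0, deg[1]=1.
Step 7: smallest deg-1 vertex = 1, p_7 = 3. Add edge {1,3}. Now deg[1]=0, deg[3]=1.
Step 8: smallest deg-1 vertex = 3, p_8 = 2. Add edge {2,3}. Now deg[3]=0, deg[2]=1.
Final: two remaining deg-1 vertices are 2, 10. Add edge {2,10}.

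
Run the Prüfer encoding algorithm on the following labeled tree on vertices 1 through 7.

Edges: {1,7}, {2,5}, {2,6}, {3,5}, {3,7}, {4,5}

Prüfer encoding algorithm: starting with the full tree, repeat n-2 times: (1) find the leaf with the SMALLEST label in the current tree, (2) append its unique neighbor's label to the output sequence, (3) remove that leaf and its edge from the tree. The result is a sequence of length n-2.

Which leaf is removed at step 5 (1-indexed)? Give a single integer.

Answer: 5

Derivation:
Step 1: current leaves = {1,4,6}. Remove leaf 1 (neighbor: 7).
Step 2: current leaves = {4,6,7}. Remove leaf 4 (neighbor: 5).
Step 3: current leaves = {6,7}. Remove leaf 6 (neighbor: 2).
Step 4: current leaves = {2,7}. Remove leaf 2 (neighbor: 5).
Step 5: current leaves = {5,7}. Remove leaf 5 (neighbor: 3).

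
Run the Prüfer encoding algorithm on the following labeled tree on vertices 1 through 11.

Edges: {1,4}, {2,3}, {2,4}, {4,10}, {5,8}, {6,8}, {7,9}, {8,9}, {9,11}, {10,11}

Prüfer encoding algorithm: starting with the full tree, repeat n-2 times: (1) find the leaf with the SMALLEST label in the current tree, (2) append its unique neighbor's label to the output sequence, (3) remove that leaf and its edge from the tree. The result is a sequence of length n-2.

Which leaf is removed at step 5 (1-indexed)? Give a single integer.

Step 1: current leaves = {1,3,5,6,7}. Remove leaf 1 (neighbor: 4).
Step 2: current leaves = {3,5,6,7}. Remove leaf 3 (neighbor: 2).
Step 3: current leaves = {2,5,6,7}. Remove leaf 2 (neighbor: 4).
Step 4: current leaves = {4,5,6,7}. Remove leaf 4 (neighbor: 10).
Step 5: current leaves = {5,6,7,10}. Remove leaf 5 (neighbor: 8).

Answer: 5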